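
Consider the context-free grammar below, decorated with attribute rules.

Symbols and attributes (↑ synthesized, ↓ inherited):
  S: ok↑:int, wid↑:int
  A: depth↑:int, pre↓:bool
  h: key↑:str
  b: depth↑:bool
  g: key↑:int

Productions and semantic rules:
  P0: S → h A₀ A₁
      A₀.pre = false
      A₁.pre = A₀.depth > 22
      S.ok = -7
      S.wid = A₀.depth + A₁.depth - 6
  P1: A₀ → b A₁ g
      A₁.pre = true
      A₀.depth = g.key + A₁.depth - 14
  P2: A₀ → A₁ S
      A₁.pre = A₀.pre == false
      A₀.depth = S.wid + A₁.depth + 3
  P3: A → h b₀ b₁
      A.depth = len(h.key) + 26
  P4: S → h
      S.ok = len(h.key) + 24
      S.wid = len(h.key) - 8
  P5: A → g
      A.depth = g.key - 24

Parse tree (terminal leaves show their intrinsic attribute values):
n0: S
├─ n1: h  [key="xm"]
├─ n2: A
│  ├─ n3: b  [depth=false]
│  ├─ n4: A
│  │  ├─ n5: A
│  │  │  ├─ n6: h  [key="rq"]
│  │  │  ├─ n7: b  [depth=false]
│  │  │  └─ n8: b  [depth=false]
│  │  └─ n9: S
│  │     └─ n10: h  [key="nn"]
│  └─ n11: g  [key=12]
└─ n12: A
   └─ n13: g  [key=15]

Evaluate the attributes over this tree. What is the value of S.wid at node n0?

1. n1.key = "xm"  [terminal]
2. n2.pre = false  [false]
3. n3.depth = false  [terminal]
4. n4.pre = true  [true]
5. n5.pre = false  [A₀.pre == false]
6. n6.key = "rq"  [terminal]
7. n7.depth = false  [terminal]
8. n8.depth = false  [terminal]
9. n5.depth = 28  [len(h.key) + 26]
10. n10.key = "nn"  [terminal]
11. n9.ok = 26  [len(h.key) + 24]
12. n9.wid = -6  [len(h.key) - 8]
13. n4.depth = 25  [S.wid + A₁.depth + 3]
14. n11.key = 12  [terminal]
15. n2.depth = 23  [g.key + A₁.depth - 14]
16. n12.pre = true  [A₀.depth > 22]
17. n13.key = 15  [terminal]
18. n12.depth = -9  [g.key - 24]
19. n0.ok = -7  [-7]
20. n0.wid = 8  [A₀.depth + A₁.depth - 6]

8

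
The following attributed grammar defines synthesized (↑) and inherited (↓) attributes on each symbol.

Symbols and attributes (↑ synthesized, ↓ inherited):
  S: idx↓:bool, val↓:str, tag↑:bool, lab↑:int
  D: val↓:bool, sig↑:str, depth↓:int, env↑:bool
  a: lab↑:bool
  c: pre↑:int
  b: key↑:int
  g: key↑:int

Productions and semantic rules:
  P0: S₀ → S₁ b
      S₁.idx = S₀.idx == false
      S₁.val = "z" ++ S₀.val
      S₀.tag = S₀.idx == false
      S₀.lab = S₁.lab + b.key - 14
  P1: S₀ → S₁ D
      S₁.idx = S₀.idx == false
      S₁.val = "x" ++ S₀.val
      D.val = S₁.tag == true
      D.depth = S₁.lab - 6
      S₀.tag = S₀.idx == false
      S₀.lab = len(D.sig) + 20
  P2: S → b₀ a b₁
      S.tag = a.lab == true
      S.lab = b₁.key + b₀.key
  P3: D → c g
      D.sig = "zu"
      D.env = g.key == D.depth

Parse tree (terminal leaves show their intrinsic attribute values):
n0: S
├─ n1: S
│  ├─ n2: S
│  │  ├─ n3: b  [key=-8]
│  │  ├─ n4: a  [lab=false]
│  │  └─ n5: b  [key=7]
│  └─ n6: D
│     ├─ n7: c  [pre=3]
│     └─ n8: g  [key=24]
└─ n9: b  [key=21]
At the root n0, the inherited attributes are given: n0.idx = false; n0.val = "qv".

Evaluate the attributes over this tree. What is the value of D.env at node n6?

1. n0.idx = false  [given at root]
2. n0.val = "qv"  [given at root]
3. n1.idx = true  [S₀.idx == false]
4. n1.val = "zqv"  ["z" ++ S₀.val]
5. n2.idx = false  [S₀.idx == false]
6. n2.val = "xzqv"  ["x" ++ S₀.val]
7. n3.key = -8  [terminal]
8. n4.lab = false  [terminal]
9. n5.key = 7  [terminal]
10. n2.tag = false  [a.lab == true]
11. n2.lab = -1  [b₁.key + b₀.key]
12. n6.val = false  [S₁.tag == true]
13. n6.depth = -7  [S₁.lab - 6]
14. n7.pre = 3  [terminal]
15. n8.key = 24  [terminal]
16. n6.sig = "zu"  ["zu"]
17. n6.env = false  [g.key == D.depth]
18. n1.tag = false  [S₀.idx == false]
19. n1.lab = 22  [len(D.sig) + 20]
20. n9.key = 21  [terminal]
21. n0.tag = true  [S₀.idx == false]
22. n0.lab = 29  [S₁.lab + b.key - 14]

false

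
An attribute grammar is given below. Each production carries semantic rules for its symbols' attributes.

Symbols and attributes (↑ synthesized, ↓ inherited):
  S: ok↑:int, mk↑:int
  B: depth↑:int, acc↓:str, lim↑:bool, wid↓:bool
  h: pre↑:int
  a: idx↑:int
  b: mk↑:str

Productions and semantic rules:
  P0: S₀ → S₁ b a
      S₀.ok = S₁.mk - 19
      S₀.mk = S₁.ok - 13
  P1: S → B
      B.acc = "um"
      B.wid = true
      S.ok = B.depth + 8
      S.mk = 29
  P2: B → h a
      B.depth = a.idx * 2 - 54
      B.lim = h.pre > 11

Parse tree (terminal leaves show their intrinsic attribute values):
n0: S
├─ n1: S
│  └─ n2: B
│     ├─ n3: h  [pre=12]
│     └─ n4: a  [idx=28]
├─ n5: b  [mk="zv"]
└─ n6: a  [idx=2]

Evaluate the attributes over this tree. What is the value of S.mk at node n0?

-3

1. n2.acc = "um"  ["um"]
2. n2.wid = true  [true]
3. n3.pre = 12  [terminal]
4. n4.idx = 28  [terminal]
5. n2.depth = 2  [a.idx * 2 - 54]
6. n2.lim = true  [h.pre > 11]
7. n1.ok = 10  [B.depth + 8]
8. n1.mk = 29  [29]
9. n5.mk = "zv"  [terminal]
10. n6.idx = 2  [terminal]
11. n0.ok = 10  [S₁.mk - 19]
12. n0.mk = -3  [S₁.ok - 13]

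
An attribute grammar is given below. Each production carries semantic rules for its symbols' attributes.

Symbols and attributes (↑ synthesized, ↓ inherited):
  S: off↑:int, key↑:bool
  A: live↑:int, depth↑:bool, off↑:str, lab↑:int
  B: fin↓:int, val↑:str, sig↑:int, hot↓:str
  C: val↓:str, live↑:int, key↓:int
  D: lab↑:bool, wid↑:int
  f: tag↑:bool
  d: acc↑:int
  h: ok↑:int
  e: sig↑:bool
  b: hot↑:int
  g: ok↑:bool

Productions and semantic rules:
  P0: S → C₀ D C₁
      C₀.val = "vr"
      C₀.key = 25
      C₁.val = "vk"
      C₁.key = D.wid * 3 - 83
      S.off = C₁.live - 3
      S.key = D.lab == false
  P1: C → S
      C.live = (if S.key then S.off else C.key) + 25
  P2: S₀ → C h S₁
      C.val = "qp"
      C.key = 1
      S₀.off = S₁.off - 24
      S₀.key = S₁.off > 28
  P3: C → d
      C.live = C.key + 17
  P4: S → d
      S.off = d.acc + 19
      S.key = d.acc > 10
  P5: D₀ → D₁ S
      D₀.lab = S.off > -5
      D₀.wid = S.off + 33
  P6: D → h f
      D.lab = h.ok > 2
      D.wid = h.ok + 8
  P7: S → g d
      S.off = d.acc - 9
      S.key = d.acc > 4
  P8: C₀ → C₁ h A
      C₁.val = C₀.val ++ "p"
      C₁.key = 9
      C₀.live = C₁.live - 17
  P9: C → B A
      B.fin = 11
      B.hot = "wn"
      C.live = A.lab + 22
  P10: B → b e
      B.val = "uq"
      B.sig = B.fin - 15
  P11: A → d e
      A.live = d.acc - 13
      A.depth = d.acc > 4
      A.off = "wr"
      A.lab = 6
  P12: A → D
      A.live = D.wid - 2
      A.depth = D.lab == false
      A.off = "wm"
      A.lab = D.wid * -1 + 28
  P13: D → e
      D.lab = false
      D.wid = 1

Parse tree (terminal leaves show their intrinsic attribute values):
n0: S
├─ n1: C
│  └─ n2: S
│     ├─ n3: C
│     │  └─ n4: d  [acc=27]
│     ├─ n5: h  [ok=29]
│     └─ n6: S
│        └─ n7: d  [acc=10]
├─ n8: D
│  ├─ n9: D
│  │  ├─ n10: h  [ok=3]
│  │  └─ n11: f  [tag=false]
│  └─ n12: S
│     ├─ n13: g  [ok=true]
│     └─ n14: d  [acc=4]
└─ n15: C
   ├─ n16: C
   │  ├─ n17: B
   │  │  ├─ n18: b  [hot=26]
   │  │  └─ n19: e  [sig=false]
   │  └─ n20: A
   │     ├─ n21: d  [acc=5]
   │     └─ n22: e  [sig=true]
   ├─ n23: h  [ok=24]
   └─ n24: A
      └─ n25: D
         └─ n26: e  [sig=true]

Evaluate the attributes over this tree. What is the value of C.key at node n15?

1. n1.val = "vr"  ["vr"]
2. n1.key = 25  [25]
3. n3.val = "qp"  ["qp"]
4. n3.key = 1  [1]
5. n4.acc = 27  [terminal]
6. n3.live = 18  [C.key + 17]
7. n5.ok = 29  [terminal]
8. n7.acc = 10  [terminal]
9. n6.off = 29  [d.acc + 19]
10. n6.key = false  [d.acc > 10]
11. n2.off = 5  [S₁.off - 24]
12. n2.key = true  [S₁.off > 28]
13. n1.live = 30  [(if S.key then S.off else C.key) + 25]
14. n10.ok = 3  [terminal]
15. n11.tag = false  [terminal]
16. n9.lab = true  [h.ok > 2]
17. n9.wid = 11  [h.ok + 8]
18. n13.ok = true  [terminal]
19. n14.acc = 4  [terminal]
20. n12.off = -5  [d.acc - 9]
21. n12.key = false  [d.acc > 4]
22. n8.lab = false  [S.off > -5]
23. n8.wid = 28  [S.off + 33]
24. n15.val = "vk"  ["vk"]
25. n15.key = 1  [D.wid * 3 - 83]
26. n16.val = "vkp"  [C₀.val ++ "p"]
27. n16.key = 9  [9]
28. n17.fin = 11  [11]
29. n17.hot = "wn"  ["wn"]
30. n18.hot = 26  [terminal]
31. n19.sig = false  [terminal]
32. n17.val = "uq"  ["uq"]
33. n17.sig = -4  [B.fin - 15]
34. n21.acc = 5  [terminal]
35. n22.sig = true  [terminal]
36. n20.live = -8  [d.acc - 13]
37. n20.depth = true  [d.acc > 4]
38. n20.off = "wr"  ["wr"]
39. n20.lab = 6  [6]
40. n16.live = 28  [A.lab + 22]
41. n23.ok = 24  [terminal]
42. n26.sig = true  [terminal]
43. n25.lab = false  [false]
44. n25.wid = 1  [1]
45. n24.live = -1  [D.wid - 2]
46. n24.depth = true  [D.lab == false]
47. n24.off = "wm"  ["wm"]
48. n24.lab = 27  [D.wid * -1 + 28]
49. n15.live = 11  [C₁.live - 17]
50. n0.off = 8  [C₁.live - 3]
51. n0.key = true  [D.lab == false]

1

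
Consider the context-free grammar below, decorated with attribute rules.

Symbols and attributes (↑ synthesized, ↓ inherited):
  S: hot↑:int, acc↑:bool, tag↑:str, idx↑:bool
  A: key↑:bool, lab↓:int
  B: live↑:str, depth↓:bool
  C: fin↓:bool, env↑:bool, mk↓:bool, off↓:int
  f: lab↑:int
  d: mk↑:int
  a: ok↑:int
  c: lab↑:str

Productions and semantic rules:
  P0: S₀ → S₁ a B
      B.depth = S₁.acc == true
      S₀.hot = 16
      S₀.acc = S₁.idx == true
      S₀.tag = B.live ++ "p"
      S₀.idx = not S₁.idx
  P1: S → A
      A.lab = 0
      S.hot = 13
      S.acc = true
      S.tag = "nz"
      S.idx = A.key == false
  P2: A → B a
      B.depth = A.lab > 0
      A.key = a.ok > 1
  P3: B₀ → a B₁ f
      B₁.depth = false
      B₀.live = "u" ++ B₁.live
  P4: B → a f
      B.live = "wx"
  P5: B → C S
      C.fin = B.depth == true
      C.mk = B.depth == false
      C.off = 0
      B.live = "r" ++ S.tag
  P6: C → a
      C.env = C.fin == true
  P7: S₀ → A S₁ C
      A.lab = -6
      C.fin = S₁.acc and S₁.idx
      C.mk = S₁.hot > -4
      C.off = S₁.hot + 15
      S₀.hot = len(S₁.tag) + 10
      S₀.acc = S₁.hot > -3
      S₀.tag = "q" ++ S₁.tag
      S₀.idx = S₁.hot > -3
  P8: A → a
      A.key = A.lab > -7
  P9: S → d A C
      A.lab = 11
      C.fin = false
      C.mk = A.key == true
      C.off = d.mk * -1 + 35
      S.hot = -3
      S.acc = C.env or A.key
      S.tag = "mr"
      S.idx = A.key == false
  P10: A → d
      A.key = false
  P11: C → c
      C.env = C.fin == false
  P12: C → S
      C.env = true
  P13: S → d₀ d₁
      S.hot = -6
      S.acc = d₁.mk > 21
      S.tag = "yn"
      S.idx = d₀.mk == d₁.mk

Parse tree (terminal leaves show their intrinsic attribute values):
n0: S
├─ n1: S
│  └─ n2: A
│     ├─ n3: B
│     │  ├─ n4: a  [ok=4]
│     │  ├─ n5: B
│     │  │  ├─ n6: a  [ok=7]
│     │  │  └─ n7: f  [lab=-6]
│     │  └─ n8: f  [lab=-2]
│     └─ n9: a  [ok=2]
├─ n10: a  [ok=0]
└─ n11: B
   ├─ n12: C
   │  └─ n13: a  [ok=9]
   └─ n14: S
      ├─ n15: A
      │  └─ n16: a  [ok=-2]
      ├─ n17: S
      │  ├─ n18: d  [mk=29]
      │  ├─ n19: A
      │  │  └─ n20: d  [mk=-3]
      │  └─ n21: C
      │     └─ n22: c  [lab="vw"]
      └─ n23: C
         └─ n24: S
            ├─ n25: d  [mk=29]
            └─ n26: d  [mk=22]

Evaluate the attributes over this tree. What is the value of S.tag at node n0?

"rqmrp"

1. n2.lab = 0  [0]
2. n3.depth = false  [A.lab > 0]
3. n4.ok = 4  [terminal]
4. n5.depth = false  [false]
5. n6.ok = 7  [terminal]
6. n7.lab = -6  [terminal]
7. n5.live = "wx"  ["wx"]
8. n8.lab = -2  [terminal]
9. n3.live = "uwx"  ["u" ++ B₁.live]
10. n9.ok = 2  [terminal]
11. n2.key = true  [a.ok > 1]
12. n1.hot = 13  [13]
13. n1.acc = true  [true]
14. n1.tag = "nz"  ["nz"]
15. n1.idx = false  [A.key == false]
16. n10.ok = 0  [terminal]
17. n11.depth = true  [S₁.acc == true]
18. n12.fin = true  [B.depth == true]
19. n12.mk = false  [B.depth == false]
20. n12.off = 0  [0]
21. n13.ok = 9  [terminal]
22. n12.env = true  [C.fin == true]
23. n15.lab = -6  [-6]
24. n16.ok = -2  [terminal]
25. n15.key = true  [A.lab > -7]
26. n18.mk = 29  [terminal]
27. n19.lab = 11  [11]
28. n20.mk = -3  [terminal]
29. n19.key = false  [false]
30. n21.fin = false  [false]
31. n21.mk = false  [A.key == true]
32. n21.off = 6  [d.mk * -1 + 35]
33. n22.lab = "vw"  [terminal]
34. n21.env = true  [C.fin == false]
35. n17.hot = -3  [-3]
36. n17.acc = true  [C.env or A.key]
37. n17.tag = "mr"  ["mr"]
38. n17.idx = true  [A.key == false]
39. n23.fin = true  [S₁.acc and S₁.idx]
40. n23.mk = true  [S₁.hot > -4]
41. n23.off = 12  [S₁.hot + 15]
42. n25.mk = 29  [terminal]
43. n26.mk = 22  [terminal]
44. n24.hot = -6  [-6]
45. n24.acc = true  [d₁.mk > 21]
46. n24.tag = "yn"  ["yn"]
47. n24.idx = false  [d₀.mk == d₁.mk]
48. n23.env = true  [true]
49. n14.hot = 12  [len(S₁.tag) + 10]
50. n14.acc = false  [S₁.hot > -3]
51. n14.tag = "qmr"  ["q" ++ S₁.tag]
52. n14.idx = false  [S₁.hot > -3]
53. n11.live = "rqmr"  ["r" ++ S.tag]
54. n0.hot = 16  [16]
55. n0.acc = false  [S₁.idx == true]
56. n0.tag = "rqmrp"  [B.live ++ "p"]
57. n0.idx = true  [not S₁.idx]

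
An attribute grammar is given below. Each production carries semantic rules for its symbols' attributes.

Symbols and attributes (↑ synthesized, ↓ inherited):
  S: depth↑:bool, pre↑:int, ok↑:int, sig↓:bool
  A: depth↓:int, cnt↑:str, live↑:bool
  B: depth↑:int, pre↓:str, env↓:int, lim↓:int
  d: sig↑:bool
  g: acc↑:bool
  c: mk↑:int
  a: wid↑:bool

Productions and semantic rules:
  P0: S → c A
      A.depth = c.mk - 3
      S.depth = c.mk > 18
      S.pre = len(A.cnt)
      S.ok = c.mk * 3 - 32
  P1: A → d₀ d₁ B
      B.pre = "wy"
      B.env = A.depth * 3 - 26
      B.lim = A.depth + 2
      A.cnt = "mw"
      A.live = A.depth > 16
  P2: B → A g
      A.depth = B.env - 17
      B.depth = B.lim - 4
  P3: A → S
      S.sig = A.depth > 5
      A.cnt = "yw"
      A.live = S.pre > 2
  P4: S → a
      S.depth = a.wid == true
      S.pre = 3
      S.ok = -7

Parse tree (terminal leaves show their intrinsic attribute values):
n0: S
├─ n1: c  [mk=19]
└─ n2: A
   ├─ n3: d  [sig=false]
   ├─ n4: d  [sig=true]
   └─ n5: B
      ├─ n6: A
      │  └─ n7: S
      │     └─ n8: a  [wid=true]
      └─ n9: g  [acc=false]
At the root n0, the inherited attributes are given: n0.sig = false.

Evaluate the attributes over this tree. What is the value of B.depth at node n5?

14

1. n0.sig = false  [given at root]
2. n1.mk = 19  [terminal]
3. n2.depth = 16  [c.mk - 3]
4. n3.sig = false  [terminal]
5. n4.sig = true  [terminal]
6. n5.pre = "wy"  ["wy"]
7. n5.env = 22  [A.depth * 3 - 26]
8. n5.lim = 18  [A.depth + 2]
9. n6.depth = 5  [B.env - 17]
10. n7.sig = false  [A.depth > 5]
11. n8.wid = true  [terminal]
12. n7.depth = true  [a.wid == true]
13. n7.pre = 3  [3]
14. n7.ok = -7  [-7]
15. n6.cnt = "yw"  ["yw"]
16. n6.live = true  [S.pre > 2]
17. n9.acc = false  [terminal]
18. n5.depth = 14  [B.lim - 4]
19. n2.cnt = "mw"  ["mw"]
20. n2.live = false  [A.depth > 16]
21. n0.depth = true  [c.mk > 18]
22. n0.pre = 2  [len(A.cnt)]
23. n0.ok = 25  [c.mk * 3 - 32]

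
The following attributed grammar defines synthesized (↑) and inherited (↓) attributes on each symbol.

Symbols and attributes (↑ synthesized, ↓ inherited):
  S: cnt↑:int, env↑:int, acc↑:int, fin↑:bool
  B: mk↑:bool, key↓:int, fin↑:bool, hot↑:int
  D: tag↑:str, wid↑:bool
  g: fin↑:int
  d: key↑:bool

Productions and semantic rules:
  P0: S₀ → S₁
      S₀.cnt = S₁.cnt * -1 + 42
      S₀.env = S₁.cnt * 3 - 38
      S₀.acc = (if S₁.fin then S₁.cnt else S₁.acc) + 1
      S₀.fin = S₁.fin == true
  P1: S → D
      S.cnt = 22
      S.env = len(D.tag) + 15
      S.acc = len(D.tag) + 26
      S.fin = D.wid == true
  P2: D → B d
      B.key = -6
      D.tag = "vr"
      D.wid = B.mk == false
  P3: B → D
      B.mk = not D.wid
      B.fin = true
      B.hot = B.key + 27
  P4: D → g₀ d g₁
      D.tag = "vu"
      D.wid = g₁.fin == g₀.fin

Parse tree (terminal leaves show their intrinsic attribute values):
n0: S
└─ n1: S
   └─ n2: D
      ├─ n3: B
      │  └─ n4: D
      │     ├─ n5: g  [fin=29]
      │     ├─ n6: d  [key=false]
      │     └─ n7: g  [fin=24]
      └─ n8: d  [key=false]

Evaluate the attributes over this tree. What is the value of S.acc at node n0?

1. n3.key = -6  [-6]
2. n5.fin = 29  [terminal]
3. n6.key = false  [terminal]
4. n7.fin = 24  [terminal]
5. n4.tag = "vu"  ["vu"]
6. n4.wid = false  [g₁.fin == g₀.fin]
7. n3.mk = true  [not D.wid]
8. n3.fin = true  [true]
9. n3.hot = 21  [B.key + 27]
10. n8.key = false  [terminal]
11. n2.tag = "vr"  ["vr"]
12. n2.wid = false  [B.mk == false]
13. n1.cnt = 22  [22]
14. n1.env = 17  [len(D.tag) + 15]
15. n1.acc = 28  [len(D.tag) + 26]
16. n1.fin = false  [D.wid == true]
17. n0.cnt = 20  [S₁.cnt * -1 + 42]
18. n0.env = 28  [S₁.cnt * 3 - 38]
19. n0.acc = 29  [(if S₁.fin then S₁.cnt else S₁.acc) + 1]
20. n0.fin = false  [S₁.fin == true]

29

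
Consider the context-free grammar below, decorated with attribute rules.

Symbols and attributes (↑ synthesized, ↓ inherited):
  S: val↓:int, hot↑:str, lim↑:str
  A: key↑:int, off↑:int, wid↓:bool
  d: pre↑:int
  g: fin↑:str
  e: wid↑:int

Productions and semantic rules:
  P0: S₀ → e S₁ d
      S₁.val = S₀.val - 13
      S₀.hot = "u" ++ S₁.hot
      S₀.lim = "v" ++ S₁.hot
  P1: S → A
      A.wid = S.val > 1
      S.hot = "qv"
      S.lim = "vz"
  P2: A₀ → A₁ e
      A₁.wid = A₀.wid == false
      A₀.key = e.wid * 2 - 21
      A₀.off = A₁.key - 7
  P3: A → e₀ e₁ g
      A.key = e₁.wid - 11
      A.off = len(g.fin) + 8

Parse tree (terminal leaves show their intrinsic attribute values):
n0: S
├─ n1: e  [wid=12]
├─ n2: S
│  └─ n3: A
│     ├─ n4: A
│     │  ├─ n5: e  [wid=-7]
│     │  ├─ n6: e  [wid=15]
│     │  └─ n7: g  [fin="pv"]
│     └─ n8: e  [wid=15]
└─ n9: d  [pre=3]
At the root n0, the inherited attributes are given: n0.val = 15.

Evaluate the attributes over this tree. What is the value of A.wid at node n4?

1. n0.val = 15  [given at root]
2. n1.wid = 12  [terminal]
3. n2.val = 2  [S₀.val - 13]
4. n3.wid = true  [S.val > 1]
5. n4.wid = false  [A₀.wid == false]
6. n5.wid = -7  [terminal]
7. n6.wid = 15  [terminal]
8. n7.fin = "pv"  [terminal]
9. n4.key = 4  [e₁.wid - 11]
10. n4.off = 10  [len(g.fin) + 8]
11. n8.wid = 15  [terminal]
12. n3.key = 9  [e.wid * 2 - 21]
13. n3.off = -3  [A₁.key - 7]
14. n2.hot = "qv"  ["qv"]
15. n2.lim = "vz"  ["vz"]
16. n9.pre = 3  [terminal]
17. n0.hot = "uqv"  ["u" ++ S₁.hot]
18. n0.lim = "vqv"  ["v" ++ S₁.hot]

false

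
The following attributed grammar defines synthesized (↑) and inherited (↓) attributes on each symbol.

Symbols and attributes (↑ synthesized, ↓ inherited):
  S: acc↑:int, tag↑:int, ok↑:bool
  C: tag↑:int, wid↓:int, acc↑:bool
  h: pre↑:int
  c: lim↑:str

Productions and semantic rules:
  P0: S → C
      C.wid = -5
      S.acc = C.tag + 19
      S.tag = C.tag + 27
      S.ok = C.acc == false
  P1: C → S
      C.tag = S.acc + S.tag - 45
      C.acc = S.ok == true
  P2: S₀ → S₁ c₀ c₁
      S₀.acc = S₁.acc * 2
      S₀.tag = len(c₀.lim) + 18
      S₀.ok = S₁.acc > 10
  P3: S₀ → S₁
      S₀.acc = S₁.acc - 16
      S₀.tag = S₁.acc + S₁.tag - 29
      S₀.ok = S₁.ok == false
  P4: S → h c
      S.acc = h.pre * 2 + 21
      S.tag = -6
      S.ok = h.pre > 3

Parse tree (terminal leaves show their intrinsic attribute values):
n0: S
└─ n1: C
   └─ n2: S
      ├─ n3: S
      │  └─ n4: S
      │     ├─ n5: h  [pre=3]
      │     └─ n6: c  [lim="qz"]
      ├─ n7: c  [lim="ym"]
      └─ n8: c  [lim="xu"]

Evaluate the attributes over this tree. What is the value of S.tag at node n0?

1. n1.wid = -5  [-5]
2. n5.pre = 3  [terminal]
3. n6.lim = "qz"  [terminal]
4. n4.acc = 27  [h.pre * 2 + 21]
5. n4.tag = -6  [-6]
6. n4.ok = false  [h.pre > 3]
7. n3.acc = 11  [S₁.acc - 16]
8. n3.tag = -8  [S₁.acc + S₁.tag - 29]
9. n3.ok = true  [S₁.ok == false]
10. n7.lim = "ym"  [terminal]
11. n8.lim = "xu"  [terminal]
12. n2.acc = 22  [S₁.acc * 2]
13. n2.tag = 20  [len(c₀.lim) + 18]
14. n2.ok = true  [S₁.acc > 10]
15. n1.tag = -3  [S.acc + S.tag - 45]
16. n1.acc = true  [S.ok == true]
17. n0.acc = 16  [C.tag + 19]
18. n0.tag = 24  [C.tag + 27]
19. n0.ok = false  [C.acc == false]

24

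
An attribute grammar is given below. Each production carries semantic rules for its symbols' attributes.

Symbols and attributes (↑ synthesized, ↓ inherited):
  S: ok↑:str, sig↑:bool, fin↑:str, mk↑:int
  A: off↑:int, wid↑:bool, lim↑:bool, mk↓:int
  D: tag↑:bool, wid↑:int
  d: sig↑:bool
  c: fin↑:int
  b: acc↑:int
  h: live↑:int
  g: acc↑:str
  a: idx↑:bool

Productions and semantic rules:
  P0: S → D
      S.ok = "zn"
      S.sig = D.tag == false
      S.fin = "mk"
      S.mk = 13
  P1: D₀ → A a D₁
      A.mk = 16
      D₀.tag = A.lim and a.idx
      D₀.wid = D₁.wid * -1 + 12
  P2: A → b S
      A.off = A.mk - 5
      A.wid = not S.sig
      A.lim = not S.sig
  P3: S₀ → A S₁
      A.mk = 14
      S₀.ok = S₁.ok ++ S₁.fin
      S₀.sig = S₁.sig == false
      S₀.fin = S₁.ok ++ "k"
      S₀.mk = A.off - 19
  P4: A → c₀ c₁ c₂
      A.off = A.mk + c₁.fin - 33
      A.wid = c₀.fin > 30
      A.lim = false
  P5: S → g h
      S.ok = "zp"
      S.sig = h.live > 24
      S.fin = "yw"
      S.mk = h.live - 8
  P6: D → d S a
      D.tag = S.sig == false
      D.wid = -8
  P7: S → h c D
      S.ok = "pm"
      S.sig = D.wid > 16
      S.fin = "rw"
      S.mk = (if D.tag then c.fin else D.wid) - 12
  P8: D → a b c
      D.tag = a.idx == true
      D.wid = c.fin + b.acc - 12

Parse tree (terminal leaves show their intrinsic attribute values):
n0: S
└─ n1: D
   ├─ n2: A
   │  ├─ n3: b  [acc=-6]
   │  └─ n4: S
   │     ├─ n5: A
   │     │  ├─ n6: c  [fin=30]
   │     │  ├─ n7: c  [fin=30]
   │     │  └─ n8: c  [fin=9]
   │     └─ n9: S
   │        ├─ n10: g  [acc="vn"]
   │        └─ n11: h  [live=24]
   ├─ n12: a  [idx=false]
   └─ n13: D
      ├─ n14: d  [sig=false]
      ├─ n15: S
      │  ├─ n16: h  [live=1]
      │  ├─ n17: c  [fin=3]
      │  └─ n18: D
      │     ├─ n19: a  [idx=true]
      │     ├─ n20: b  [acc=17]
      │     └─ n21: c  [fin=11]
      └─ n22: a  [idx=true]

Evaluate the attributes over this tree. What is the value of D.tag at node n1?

false

1. n2.mk = 16  [16]
2. n3.acc = -6  [terminal]
3. n5.mk = 14  [14]
4. n6.fin = 30  [terminal]
5. n7.fin = 30  [terminal]
6. n8.fin = 9  [terminal]
7. n5.off = 11  [A.mk + c₁.fin - 33]
8. n5.wid = false  [c₀.fin > 30]
9. n5.lim = false  [false]
10. n10.acc = "vn"  [terminal]
11. n11.live = 24  [terminal]
12. n9.ok = "zp"  ["zp"]
13. n9.sig = false  [h.live > 24]
14. n9.fin = "yw"  ["yw"]
15. n9.mk = 16  [h.live - 8]
16. n4.ok = "zpyw"  [S₁.ok ++ S₁.fin]
17. n4.sig = true  [S₁.sig == false]
18. n4.fin = "zpk"  [S₁.ok ++ "k"]
19. n4.mk = -8  [A.off - 19]
20. n2.off = 11  [A.mk - 5]
21. n2.wid = false  [not S.sig]
22. n2.lim = false  [not S.sig]
23. n12.idx = false  [terminal]
24. n14.sig = false  [terminal]
25. n16.live = 1  [terminal]
26. n17.fin = 3  [terminal]
27. n19.idx = true  [terminal]
28. n20.acc = 17  [terminal]
29. n21.fin = 11  [terminal]
30. n18.tag = true  [a.idx == true]
31. n18.wid = 16  [c.fin + b.acc - 12]
32. n15.ok = "pm"  ["pm"]
33. n15.sig = false  [D.wid > 16]
34. n15.fin = "rw"  ["rw"]
35. n15.mk = -9  [(if D.tag then c.fin else D.wid) - 12]
36. n22.idx = true  [terminal]
37. n13.tag = true  [S.sig == false]
38. n13.wid = -8  [-8]
39. n1.tag = false  [A.lim and a.idx]
40. n1.wid = 20  [D₁.wid * -1 + 12]
41. n0.ok = "zn"  ["zn"]
42. n0.sig = true  [D.tag == false]
43. n0.fin = "mk"  ["mk"]
44. n0.mk = 13  [13]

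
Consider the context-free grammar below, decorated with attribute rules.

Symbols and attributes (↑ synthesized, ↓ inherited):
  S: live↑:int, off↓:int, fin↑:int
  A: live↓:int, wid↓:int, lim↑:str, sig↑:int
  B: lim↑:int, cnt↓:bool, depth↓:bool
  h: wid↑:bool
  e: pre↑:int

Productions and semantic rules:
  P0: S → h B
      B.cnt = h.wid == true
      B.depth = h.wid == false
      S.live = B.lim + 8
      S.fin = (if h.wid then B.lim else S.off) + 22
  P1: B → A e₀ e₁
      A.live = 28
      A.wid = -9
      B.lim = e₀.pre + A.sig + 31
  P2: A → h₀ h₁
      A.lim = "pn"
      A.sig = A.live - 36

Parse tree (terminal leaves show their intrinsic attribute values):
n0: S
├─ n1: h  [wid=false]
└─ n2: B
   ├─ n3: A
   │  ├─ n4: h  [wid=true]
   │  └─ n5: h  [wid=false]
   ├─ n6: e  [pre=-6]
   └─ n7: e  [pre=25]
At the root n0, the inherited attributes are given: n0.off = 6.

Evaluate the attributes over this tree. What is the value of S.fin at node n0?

1. n0.off = 6  [given at root]
2. n1.wid = false  [terminal]
3. n2.cnt = false  [h.wid == true]
4. n2.depth = true  [h.wid == false]
5. n3.live = 28  [28]
6. n3.wid = -9  [-9]
7. n4.wid = true  [terminal]
8. n5.wid = false  [terminal]
9. n3.lim = "pn"  ["pn"]
10. n3.sig = -8  [A.live - 36]
11. n6.pre = -6  [terminal]
12. n7.pre = 25  [terminal]
13. n2.lim = 17  [e₀.pre + A.sig + 31]
14. n0.live = 25  [B.lim + 8]
15. n0.fin = 28  [(if h.wid then B.lim else S.off) + 22]

28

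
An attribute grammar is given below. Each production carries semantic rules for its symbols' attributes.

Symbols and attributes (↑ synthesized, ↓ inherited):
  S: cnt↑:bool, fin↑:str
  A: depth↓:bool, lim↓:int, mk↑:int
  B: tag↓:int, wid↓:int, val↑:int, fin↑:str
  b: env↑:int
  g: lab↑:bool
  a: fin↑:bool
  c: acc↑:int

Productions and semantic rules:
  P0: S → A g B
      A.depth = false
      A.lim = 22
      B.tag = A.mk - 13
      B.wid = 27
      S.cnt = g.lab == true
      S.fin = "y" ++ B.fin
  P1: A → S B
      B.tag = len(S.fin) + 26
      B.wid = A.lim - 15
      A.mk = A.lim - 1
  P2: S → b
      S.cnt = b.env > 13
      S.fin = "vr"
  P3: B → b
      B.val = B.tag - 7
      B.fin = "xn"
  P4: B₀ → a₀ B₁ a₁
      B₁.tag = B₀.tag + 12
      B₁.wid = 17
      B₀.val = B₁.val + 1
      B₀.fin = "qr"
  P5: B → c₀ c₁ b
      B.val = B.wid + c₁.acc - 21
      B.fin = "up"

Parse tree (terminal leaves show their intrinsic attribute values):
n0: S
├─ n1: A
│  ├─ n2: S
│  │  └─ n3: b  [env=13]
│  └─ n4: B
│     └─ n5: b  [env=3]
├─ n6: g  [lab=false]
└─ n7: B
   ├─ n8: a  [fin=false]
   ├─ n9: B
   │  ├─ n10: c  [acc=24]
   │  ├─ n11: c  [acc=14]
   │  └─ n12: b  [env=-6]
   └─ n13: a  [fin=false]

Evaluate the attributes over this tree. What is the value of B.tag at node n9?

20

1. n1.depth = false  [false]
2. n1.lim = 22  [22]
3. n3.env = 13  [terminal]
4. n2.cnt = false  [b.env > 13]
5. n2.fin = "vr"  ["vr"]
6. n4.tag = 28  [len(S.fin) + 26]
7. n4.wid = 7  [A.lim - 15]
8. n5.env = 3  [terminal]
9. n4.val = 21  [B.tag - 7]
10. n4.fin = "xn"  ["xn"]
11. n1.mk = 21  [A.lim - 1]
12. n6.lab = false  [terminal]
13. n7.tag = 8  [A.mk - 13]
14. n7.wid = 27  [27]
15. n8.fin = false  [terminal]
16. n9.tag = 20  [B₀.tag + 12]
17. n9.wid = 17  [17]
18. n10.acc = 24  [terminal]
19. n11.acc = 14  [terminal]
20. n12.env = -6  [terminal]
21. n9.val = 10  [B.wid + c₁.acc - 21]
22. n9.fin = "up"  ["up"]
23. n13.fin = false  [terminal]
24. n7.val = 11  [B₁.val + 1]
25. n7.fin = "qr"  ["qr"]
26. n0.cnt = false  [g.lab == true]
27. n0.fin = "yqr"  ["y" ++ B.fin]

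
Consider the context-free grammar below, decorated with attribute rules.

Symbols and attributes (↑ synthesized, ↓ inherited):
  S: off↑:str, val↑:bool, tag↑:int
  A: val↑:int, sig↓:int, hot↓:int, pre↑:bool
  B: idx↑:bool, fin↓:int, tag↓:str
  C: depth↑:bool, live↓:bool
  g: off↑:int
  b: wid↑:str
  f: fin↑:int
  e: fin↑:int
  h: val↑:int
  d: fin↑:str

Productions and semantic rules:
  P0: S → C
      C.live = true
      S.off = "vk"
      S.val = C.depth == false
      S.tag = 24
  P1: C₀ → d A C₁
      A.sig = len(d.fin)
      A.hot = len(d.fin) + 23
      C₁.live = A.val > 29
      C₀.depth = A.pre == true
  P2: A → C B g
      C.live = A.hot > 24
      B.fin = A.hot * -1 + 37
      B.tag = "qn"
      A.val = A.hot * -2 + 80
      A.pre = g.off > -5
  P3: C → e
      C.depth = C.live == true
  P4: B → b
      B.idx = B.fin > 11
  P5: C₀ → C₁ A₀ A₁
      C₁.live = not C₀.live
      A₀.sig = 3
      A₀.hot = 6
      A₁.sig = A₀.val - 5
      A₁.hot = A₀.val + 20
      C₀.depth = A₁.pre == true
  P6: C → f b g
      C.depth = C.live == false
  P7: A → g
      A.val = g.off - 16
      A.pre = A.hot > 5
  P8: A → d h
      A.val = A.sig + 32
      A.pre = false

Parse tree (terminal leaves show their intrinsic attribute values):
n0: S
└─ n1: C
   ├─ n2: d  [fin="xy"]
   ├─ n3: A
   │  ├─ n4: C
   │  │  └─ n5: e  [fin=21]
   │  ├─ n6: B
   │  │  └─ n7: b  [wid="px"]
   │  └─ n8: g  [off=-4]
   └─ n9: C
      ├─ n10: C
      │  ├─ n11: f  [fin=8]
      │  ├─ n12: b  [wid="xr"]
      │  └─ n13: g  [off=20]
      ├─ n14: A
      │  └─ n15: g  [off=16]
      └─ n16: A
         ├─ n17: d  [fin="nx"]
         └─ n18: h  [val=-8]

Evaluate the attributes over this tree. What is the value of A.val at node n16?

1. n1.live = true  [true]
2. n2.fin = "xy"  [terminal]
3. n3.sig = 2  [len(d.fin)]
4. n3.hot = 25  [len(d.fin) + 23]
5. n4.live = true  [A.hot > 24]
6. n5.fin = 21  [terminal]
7. n4.depth = true  [C.live == true]
8. n6.fin = 12  [A.hot * -1 + 37]
9. n6.tag = "qn"  ["qn"]
10. n7.wid = "px"  [terminal]
11. n6.idx = true  [B.fin > 11]
12. n8.off = -4  [terminal]
13. n3.val = 30  [A.hot * -2 + 80]
14. n3.pre = true  [g.off > -5]
15. n9.live = true  [A.val > 29]
16. n10.live = false  [not C₀.live]
17. n11.fin = 8  [terminal]
18. n12.wid = "xr"  [terminal]
19. n13.off = 20  [terminal]
20. n10.depth = true  [C.live == false]
21. n14.sig = 3  [3]
22. n14.hot = 6  [6]
23. n15.off = 16  [terminal]
24. n14.val = 0  [g.off - 16]
25. n14.pre = true  [A.hot > 5]
26. n16.sig = -5  [A₀.val - 5]
27. n16.hot = 20  [A₀.val + 20]
28. n17.fin = "nx"  [terminal]
29. n18.val = -8  [terminal]
30. n16.val = 27  [A.sig + 32]
31. n16.pre = false  [false]
32. n9.depth = false  [A₁.pre == true]
33. n1.depth = true  [A.pre == true]
34. n0.off = "vk"  ["vk"]
35. n0.val = false  [C.depth == false]
36. n0.tag = 24  [24]

27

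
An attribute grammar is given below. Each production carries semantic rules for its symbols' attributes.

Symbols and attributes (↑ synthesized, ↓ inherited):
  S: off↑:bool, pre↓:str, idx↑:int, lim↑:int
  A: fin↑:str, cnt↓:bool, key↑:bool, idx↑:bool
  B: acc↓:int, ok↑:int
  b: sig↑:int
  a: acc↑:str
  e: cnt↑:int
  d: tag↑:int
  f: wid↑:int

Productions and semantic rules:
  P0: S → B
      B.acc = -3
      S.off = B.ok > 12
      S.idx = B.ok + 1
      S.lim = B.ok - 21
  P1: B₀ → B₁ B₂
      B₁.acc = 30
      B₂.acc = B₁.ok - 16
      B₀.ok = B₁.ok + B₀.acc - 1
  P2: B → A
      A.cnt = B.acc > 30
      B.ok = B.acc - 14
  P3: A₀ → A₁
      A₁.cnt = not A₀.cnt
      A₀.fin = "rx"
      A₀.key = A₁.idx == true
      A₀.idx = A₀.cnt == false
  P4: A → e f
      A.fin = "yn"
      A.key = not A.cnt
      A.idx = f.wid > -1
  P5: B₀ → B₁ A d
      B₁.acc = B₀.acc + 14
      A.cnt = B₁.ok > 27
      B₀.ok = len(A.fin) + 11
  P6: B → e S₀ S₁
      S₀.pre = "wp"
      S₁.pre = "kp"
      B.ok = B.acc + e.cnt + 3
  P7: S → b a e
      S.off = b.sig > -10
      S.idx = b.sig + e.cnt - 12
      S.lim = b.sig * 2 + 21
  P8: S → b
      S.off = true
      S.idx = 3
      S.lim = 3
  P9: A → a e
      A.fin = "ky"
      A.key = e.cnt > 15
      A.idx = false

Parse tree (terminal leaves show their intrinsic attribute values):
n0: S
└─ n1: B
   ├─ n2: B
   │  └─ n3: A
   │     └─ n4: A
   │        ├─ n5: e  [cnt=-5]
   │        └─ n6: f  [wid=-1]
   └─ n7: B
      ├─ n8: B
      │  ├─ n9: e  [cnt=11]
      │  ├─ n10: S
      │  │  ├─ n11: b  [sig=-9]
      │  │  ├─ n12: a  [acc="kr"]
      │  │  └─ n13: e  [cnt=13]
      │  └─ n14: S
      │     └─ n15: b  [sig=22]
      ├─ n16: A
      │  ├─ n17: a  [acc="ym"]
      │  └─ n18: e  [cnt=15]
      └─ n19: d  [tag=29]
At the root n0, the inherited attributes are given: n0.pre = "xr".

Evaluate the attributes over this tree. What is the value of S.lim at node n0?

-9

1. n0.pre = "xr"  [given at root]
2. n1.acc = -3  [-3]
3. n2.acc = 30  [30]
4. n3.cnt = false  [B.acc > 30]
5. n4.cnt = true  [not A₀.cnt]
6. n5.cnt = -5  [terminal]
7. n6.wid = -1  [terminal]
8. n4.fin = "yn"  ["yn"]
9. n4.key = false  [not A.cnt]
10. n4.idx = false  [f.wid > -1]
11. n3.fin = "rx"  ["rx"]
12. n3.key = false  [A₁.idx == true]
13. n3.idx = true  [A₀.cnt == false]
14. n2.ok = 16  [B.acc - 14]
15. n7.acc = 0  [B₁.ok - 16]
16. n8.acc = 14  [B₀.acc + 14]
17. n9.cnt = 11  [terminal]
18. n10.pre = "wp"  ["wp"]
19. n11.sig = -9  [terminal]
20. n12.acc = "kr"  [terminal]
21. n13.cnt = 13  [terminal]
22. n10.off = true  [b.sig > -10]
23. n10.idx = -8  [b.sig + e.cnt - 12]
24. n10.lim = 3  [b.sig * 2 + 21]
25. n14.pre = "kp"  ["kp"]
26. n15.sig = 22  [terminal]
27. n14.off = true  [true]
28. n14.idx = 3  [3]
29. n14.lim = 3  [3]
30. n8.ok = 28  [B.acc + e.cnt + 3]
31. n16.cnt = true  [B₁.ok > 27]
32. n17.acc = "ym"  [terminal]
33. n18.cnt = 15  [terminal]
34. n16.fin = "ky"  ["ky"]
35. n16.key = false  [e.cnt > 15]
36. n16.idx = false  [false]
37. n19.tag = 29  [terminal]
38. n7.ok = 13  [len(A.fin) + 11]
39. n1.ok = 12  [B₁.ok + B₀.acc - 1]
40. n0.off = false  [B.ok > 12]
41. n0.idx = 13  [B.ok + 1]
42. n0.lim = -9  [B.ok - 21]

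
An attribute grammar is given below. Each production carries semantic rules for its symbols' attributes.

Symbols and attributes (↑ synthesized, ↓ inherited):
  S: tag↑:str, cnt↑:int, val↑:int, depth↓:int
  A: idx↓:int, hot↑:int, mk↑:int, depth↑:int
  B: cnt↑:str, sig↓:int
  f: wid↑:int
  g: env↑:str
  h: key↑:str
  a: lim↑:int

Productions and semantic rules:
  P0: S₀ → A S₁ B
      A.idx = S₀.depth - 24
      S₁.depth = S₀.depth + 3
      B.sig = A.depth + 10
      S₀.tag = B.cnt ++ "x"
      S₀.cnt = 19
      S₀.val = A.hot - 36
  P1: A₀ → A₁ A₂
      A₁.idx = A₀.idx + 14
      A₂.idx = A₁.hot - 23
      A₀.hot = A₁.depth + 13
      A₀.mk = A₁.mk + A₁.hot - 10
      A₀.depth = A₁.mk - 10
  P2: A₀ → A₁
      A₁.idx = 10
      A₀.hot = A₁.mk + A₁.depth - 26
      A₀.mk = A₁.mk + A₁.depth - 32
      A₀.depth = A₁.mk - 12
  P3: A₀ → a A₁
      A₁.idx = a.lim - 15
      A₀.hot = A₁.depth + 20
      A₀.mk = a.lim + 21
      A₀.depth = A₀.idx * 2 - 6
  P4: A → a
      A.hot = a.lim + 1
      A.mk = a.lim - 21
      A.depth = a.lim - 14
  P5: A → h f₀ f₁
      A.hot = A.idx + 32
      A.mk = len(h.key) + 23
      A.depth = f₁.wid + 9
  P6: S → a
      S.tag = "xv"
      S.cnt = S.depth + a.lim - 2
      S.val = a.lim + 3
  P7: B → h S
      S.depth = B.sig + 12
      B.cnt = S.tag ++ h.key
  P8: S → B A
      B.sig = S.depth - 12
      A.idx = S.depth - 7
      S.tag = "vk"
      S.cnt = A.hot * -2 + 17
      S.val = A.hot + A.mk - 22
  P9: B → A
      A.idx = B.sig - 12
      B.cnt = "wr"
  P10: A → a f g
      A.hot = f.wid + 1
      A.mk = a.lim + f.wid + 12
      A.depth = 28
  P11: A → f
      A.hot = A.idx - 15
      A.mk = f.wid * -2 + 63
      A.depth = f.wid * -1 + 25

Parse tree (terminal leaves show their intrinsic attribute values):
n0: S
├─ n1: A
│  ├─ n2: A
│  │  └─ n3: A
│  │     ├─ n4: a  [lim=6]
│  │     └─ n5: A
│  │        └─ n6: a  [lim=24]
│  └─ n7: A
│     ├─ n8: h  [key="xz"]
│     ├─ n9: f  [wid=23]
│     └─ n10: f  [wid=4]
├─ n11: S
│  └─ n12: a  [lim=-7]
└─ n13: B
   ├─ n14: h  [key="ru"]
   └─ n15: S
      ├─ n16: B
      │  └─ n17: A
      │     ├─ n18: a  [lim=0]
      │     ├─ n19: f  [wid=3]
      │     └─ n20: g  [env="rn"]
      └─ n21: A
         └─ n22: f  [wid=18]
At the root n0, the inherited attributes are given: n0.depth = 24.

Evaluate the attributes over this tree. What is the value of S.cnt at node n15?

19

1. n0.depth = 24  [given at root]
2. n1.idx = 0  [S₀.depth - 24]
3. n2.idx = 14  [A₀.idx + 14]
4. n3.idx = 10  [10]
5. n4.lim = 6  [terminal]
6. n5.idx = -9  [a.lim - 15]
7. n6.lim = 24  [terminal]
8. n5.hot = 25  [a.lim + 1]
9. n5.mk = 3  [a.lim - 21]
10. n5.depth = 10  [a.lim - 14]
11. n3.hot = 30  [A₁.depth + 20]
12. n3.mk = 27  [a.lim + 21]
13. n3.depth = 14  [A₀.idx * 2 - 6]
14. n2.hot = 15  [A₁.mk + A₁.depth - 26]
15. n2.mk = 9  [A₁.mk + A₁.depth - 32]
16. n2.depth = 15  [A₁.mk - 12]
17. n7.idx = -8  [A₁.hot - 23]
18. n8.key = "xz"  [terminal]
19. n9.wid = 23  [terminal]
20. n10.wid = 4  [terminal]
21. n7.hot = 24  [A.idx + 32]
22. n7.mk = 25  [len(h.key) + 23]
23. n7.depth = 13  [f₁.wid + 9]
24. n1.hot = 28  [A₁.depth + 13]
25. n1.mk = 14  [A₁.mk + A₁.hot - 10]
26. n1.depth = -1  [A₁.mk - 10]
27. n11.depth = 27  [S₀.depth + 3]
28. n12.lim = -7  [terminal]
29. n11.tag = "xv"  ["xv"]
30. n11.cnt = 18  [S.depth + a.lim - 2]
31. n11.val = -4  [a.lim + 3]
32. n13.sig = 9  [A.depth + 10]
33. n14.key = "ru"  [terminal]
34. n15.depth = 21  [B.sig + 12]
35. n16.sig = 9  [S.depth - 12]
36. n17.idx = -3  [B.sig - 12]
37. n18.lim = 0  [terminal]
38. n19.wid = 3  [terminal]
39. n20.env = "rn"  [terminal]
40. n17.hot = 4  [f.wid + 1]
41. n17.mk = 15  [a.lim + f.wid + 12]
42. n17.depth = 28  [28]
43. n16.cnt = "wr"  ["wr"]
44. n21.idx = 14  [S.depth - 7]
45. n22.wid = 18  [terminal]
46. n21.hot = -1  [A.idx - 15]
47. n21.mk = 27  [f.wid * -2 + 63]
48. n21.depth = 7  [f.wid * -1 + 25]
49. n15.tag = "vk"  ["vk"]
50. n15.cnt = 19  [A.hot * -2 + 17]
51. n15.val = 4  [A.hot + A.mk - 22]
52. n13.cnt = "vkru"  [S.tag ++ h.key]
53. n0.tag = "vkrux"  [B.cnt ++ "x"]
54. n0.cnt = 19  [19]
55. n0.val = -8  [A.hot - 36]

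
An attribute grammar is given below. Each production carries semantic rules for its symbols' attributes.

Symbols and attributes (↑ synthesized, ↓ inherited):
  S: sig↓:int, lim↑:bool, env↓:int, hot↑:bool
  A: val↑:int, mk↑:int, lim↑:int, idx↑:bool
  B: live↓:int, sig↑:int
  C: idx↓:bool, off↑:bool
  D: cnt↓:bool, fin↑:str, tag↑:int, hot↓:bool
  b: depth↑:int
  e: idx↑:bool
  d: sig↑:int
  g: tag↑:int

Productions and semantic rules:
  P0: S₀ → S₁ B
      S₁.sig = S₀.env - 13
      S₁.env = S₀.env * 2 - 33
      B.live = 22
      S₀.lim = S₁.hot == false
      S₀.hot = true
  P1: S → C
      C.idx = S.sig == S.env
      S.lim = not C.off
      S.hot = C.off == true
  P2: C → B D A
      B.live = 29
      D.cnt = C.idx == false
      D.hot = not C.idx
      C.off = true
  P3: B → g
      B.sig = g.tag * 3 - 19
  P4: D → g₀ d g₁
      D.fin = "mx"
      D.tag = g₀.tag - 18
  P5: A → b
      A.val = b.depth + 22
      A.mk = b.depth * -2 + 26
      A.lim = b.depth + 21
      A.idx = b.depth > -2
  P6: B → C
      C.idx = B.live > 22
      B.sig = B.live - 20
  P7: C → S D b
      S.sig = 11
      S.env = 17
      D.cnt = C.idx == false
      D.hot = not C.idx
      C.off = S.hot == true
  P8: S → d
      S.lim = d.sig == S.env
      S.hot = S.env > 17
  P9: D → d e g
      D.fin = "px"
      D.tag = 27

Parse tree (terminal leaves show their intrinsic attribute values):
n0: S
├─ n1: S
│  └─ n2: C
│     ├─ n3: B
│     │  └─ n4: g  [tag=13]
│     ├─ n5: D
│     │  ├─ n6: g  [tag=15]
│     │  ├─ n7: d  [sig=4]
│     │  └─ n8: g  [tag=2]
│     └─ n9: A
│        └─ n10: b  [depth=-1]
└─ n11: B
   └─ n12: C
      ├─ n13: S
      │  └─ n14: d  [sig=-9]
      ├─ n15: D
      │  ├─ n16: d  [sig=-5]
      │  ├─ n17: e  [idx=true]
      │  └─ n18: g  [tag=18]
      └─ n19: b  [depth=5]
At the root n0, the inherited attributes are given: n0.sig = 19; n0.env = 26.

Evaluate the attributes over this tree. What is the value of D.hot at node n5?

true

1. n0.sig = 19  [given at root]
2. n0.env = 26  [given at root]
3. n1.sig = 13  [S₀.env - 13]
4. n1.env = 19  [S₀.env * 2 - 33]
5. n2.idx = false  [S.sig == S.env]
6. n3.live = 29  [29]
7. n4.tag = 13  [terminal]
8. n3.sig = 20  [g.tag * 3 - 19]
9. n5.cnt = true  [C.idx == false]
10. n5.hot = true  [not C.idx]
11. n6.tag = 15  [terminal]
12. n7.sig = 4  [terminal]
13. n8.tag = 2  [terminal]
14. n5.fin = "mx"  ["mx"]
15. n5.tag = -3  [g₀.tag - 18]
16. n10.depth = -1  [terminal]
17. n9.val = 21  [b.depth + 22]
18. n9.mk = 28  [b.depth * -2 + 26]
19. n9.lim = 20  [b.depth + 21]
20. n9.idx = true  [b.depth > -2]
21. n2.off = true  [true]
22. n1.lim = false  [not C.off]
23. n1.hot = true  [C.off == true]
24. n11.live = 22  [22]
25. n12.idx = false  [B.live > 22]
26. n13.sig = 11  [11]
27. n13.env = 17  [17]
28. n14.sig = -9  [terminal]
29. n13.lim = false  [d.sig == S.env]
30. n13.hot = false  [S.env > 17]
31. n15.cnt = true  [C.idx == false]
32. n15.hot = true  [not C.idx]
33. n16.sig = -5  [terminal]
34. n17.idx = true  [terminal]
35. n18.tag = 18  [terminal]
36. n15.fin = "px"  ["px"]
37. n15.tag = 27  [27]
38. n19.depth = 5  [terminal]
39. n12.off = false  [S.hot == true]
40. n11.sig = 2  [B.live - 20]
41. n0.lim = false  [S₁.hot == false]
42. n0.hot = true  [true]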